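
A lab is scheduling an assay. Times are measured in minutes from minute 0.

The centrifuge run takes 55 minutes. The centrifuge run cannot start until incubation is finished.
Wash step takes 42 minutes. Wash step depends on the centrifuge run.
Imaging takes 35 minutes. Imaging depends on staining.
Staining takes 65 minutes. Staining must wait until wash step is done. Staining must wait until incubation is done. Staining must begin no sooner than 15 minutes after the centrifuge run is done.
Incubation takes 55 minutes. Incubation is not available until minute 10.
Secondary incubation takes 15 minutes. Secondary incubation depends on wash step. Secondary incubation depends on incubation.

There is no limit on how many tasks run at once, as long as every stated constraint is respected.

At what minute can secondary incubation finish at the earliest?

After its own release at minute 10, incubation can start at minute 10 and finishes at minute 65.
The centrifuge run cannot begin until incubation (finishes minute 65). It runs from minute 65 to 65 + 55 = minute 120.
Wash step waits on the centrifuge run (finishes minute 120), so it starts at minute 120 and finishes at 120 + 42 = minute 162.
Secondary incubation cannot start until wash step (finishes minute 162); incubation (finishes minute 65). The controlling bound is minute 162, so secondary incubation finishes at 162 + 15 = minute 177.

177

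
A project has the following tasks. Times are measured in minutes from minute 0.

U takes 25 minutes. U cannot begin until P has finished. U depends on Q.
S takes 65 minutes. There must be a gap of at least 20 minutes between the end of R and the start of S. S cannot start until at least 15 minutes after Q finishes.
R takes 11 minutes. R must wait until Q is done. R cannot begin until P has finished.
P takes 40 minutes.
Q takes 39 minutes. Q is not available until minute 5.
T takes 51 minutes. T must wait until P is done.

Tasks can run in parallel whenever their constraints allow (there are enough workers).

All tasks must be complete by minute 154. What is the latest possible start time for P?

18

To finish by minute 154, S (duration 65) must start no later than minute 89.
R must finish before S (must start by minute 89, minus 20-minute gap → minute 69). With an 11-minute duration, R must start by 69 − 11 = minute 58.
To finish by minute 154, T (duration 51) must start no later than minute 103.
U must finish by minute 154; it takes 25 minutes, so it must start by 154 − 25 = minute 129.
For P: R (must start by minute 58); T (must start by minute 103); U (must start by minute 129). The most restrictive is minute 58; with a 40-minute duration, P must start by minute 18.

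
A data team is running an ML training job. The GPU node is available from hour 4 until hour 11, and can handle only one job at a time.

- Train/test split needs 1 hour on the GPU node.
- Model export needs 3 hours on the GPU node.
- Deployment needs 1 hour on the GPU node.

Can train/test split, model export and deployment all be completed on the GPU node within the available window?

Yes

The GPU node window is 11 − 4 = 7 hours.
Running back to back, the jobs need 1 + 3 + 1 = 5 hours on the GPU node.
Since 5 ≤ 7, they fit within the window.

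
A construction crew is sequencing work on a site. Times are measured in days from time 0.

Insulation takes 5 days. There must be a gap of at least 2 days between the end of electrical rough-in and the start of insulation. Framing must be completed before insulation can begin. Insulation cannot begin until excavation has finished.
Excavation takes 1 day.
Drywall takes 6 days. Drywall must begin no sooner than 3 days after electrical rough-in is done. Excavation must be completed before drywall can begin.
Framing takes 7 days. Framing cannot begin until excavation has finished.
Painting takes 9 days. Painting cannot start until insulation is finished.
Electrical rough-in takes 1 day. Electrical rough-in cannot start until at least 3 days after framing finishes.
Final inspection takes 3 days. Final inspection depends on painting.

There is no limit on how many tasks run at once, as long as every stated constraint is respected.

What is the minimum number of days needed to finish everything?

31

Excavation has no prerequisites, so it starts at day 0 and finishes at day 1.
After excavation (finishes day 1), framing can start at day 1 and finishes at day 8.
Electrical rough-in cannot begin until framing (finishes day 8, plus 3-day gap → day 11). It runs from day 11 to 11 + 1 = day 12.
Drywall needs all of electrical rough-in (finishes day 12, plus 3-day gap → day 15); excavation (finishes day 1). That puts its earliest start at day 15; it finishes at 15 + 6 = day 21.
For insulation: electrical rough-in (finishes day 12, plus 2-day gap → day 14); framing (finishes day 8); excavation (finishes day 1). Taking the maximum gives a start of day 14, and it finishes at 14 + 5 = day 19.
After insulation (finishes day 19), painting can start at day 19 and finishes at day 28.
Final inspection cannot begin until painting (finishes day 28). It runs from day 28 to 28 + 3 = day 31.
All tasks are finished once the last one completes. Finish times: Excavation at 1, Framing at 8, Electrical rough-in at 12, Insulation at 19, Drywall at 21, Painting at 28, Final inspection at 31. The latest is day 31.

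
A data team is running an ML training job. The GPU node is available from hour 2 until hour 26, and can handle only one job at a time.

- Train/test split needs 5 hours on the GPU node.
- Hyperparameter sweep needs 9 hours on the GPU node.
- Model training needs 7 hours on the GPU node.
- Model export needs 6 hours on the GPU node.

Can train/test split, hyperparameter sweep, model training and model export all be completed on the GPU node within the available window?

No

The GPU node window is 26 − 2 = 24 hours.
Running back to back, the jobs need 5 + 9 + 7 + 6 = 27 hours on the GPU node.
Since 27 > 24, they cannot all fit.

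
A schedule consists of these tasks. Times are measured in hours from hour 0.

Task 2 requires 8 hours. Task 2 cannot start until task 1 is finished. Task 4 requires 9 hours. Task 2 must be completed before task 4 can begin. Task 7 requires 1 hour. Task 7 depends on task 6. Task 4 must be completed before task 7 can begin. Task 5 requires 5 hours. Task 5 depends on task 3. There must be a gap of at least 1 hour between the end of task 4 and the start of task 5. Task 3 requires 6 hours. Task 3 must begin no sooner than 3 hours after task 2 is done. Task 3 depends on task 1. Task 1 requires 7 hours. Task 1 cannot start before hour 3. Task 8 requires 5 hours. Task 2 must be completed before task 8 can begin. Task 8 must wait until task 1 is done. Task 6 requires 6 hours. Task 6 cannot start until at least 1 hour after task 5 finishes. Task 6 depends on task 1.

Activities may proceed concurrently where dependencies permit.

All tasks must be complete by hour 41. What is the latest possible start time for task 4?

Task 7 must finish by hour 41; it takes 1 hour, so it must start by 41 − 1 = hour 40.
Task 6 feeds into task 7 (must start by hour 40); so task 6 must finish by hour 40 and therefore start by hour 34.
Task 5 has to be done before task 6 (must start by hour 34, minus 1-hour gap → hour 33). That means finishing by hour 33, i.e. starting by 33 − 5 = hour 28.
Task 4 must finish in time for task 5 (must start by hour 28, minus 1-hour gap → hour 27); task 7 (must start by hour 40). The tightest is hour 27, so task 4 must start by 27 − 9 = hour 18.

18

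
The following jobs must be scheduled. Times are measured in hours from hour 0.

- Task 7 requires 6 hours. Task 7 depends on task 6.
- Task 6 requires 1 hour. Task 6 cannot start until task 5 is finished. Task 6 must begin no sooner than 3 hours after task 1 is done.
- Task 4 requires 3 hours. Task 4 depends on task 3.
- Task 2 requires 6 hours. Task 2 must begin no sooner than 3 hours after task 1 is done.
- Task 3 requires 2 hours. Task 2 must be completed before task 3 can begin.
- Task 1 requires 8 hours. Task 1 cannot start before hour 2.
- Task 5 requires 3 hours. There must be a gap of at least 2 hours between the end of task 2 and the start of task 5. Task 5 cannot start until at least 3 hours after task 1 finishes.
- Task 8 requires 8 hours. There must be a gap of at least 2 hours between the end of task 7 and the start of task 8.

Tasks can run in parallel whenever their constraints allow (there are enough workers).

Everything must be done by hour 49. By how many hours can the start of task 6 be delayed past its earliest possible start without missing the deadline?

After its own release at hour 2, task 1 can start at hour 2 and finishes at hour 10.
Task 2 cannot begin until task 1 (finishes hour 10, plus 3-hour gap → hour 13). It runs from hour 13 to 13 + 6 = hour 19.
Task 5 has to wait for task 2 (finishes hour 19, plus 2-hour gap → hour 21); task 1 (finishes hour 10, plus 3-hour gap → hour 13). The latest of these is hour 21, so task 5 runs hour 21 to 21 + 3 = hour 24.
Task 6 cannot start until task 5 (finishes hour 24); task 1 (finishes hour 10, plus 3-hour gap → hour 13). The controlling bound is hour 24, so task 6 finishes at 24 + 1 = hour 25.

Working backward from the deadline:
Task 8 has no dependents, so it just needs to finish by hour 49. Starting by 49 − 8 = hour 41 achieves that.
Task 7 feeds into task 8 (must start by hour 41, minus 2-hour gap → hour 39); so task 7 must finish by hour 39 and therefore start by hour 33.
Task 6 feeds into task 7 (must start by hour 33); so task 6 must finish by hour 33 and therefore start by hour 32.
So task 6 can start as early as hour 24 and as late as hour 32, giving 32 − 24 = 8 hours of slack.

8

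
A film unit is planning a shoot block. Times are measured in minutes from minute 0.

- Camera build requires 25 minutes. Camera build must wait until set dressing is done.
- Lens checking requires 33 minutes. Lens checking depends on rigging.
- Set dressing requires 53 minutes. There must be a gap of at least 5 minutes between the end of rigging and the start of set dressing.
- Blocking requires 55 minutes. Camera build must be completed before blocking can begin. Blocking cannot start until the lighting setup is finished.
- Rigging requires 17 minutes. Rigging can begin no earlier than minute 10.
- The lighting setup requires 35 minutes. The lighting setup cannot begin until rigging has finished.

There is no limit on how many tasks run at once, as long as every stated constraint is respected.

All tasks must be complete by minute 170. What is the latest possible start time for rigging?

To finish by minute 170, blocking (duration 55) must start no later than minute 115.
Camera build has to be done before blocking (must start by minute 115). That means finishing by minute 115, i.e. starting by 115 − 25 = minute 90.
Set dressing feeds into camera build (must start by minute 90); so set dressing must finish by minute 90 and therefore start by minute 37.
The lighting setup has to be done before blocking (must start by minute 115). That means finishing by minute 115, i.e. starting by 115 − 35 = minute 80.
To finish by minute 170, lens checking (duration 33) must start no later than minute 137.
Rigging must finish in time for set dressing (must start by minute 37, minus 5-minute gap → minute 32); the lighting setup (must start by minute 80); lens checking (must start by minute 137). The tightest is minute 32, so rigging must start by 32 − 17 = minute 15.

15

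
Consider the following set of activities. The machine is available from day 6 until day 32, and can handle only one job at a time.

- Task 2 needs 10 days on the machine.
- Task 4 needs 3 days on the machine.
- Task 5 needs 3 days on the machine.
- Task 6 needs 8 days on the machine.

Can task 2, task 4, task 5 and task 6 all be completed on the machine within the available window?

Yes

The machine window is 32 − 6 = 26 days.
Running back to back, the jobs need 10 + 3 + 3 + 8 = 24 days on the machine.
Since 24 ≤ 26, they fit within the window.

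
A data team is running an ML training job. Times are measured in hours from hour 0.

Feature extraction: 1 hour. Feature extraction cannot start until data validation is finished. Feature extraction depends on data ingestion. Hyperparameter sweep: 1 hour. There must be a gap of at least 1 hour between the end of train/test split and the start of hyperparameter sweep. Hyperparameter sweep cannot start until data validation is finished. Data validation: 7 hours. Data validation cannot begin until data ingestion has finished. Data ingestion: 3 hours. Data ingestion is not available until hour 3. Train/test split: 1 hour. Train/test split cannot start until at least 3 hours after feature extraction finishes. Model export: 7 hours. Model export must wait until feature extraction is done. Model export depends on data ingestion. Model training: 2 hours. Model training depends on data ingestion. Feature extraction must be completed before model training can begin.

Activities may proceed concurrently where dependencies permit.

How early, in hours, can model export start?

14

Data ingestion cannot begin until its own release at hour 3. It runs from hour 3 to 3 + 3 = hour 6.
Data validation waits on data ingestion (finishes hour 6), so it starts at hour 6 and finishes at 6 + 7 = hour 13.
Feature extraction needs all of data validation (finishes hour 13); data ingestion (finishes hour 6). That puts its earliest start at hour 13; it finishes at 13 + 1 = hour 14.
Model export waits on feature extraction (finishes hour 14); data ingestion (finishes hour 6). The latest of these is hour 14, which is the earliest model export can start.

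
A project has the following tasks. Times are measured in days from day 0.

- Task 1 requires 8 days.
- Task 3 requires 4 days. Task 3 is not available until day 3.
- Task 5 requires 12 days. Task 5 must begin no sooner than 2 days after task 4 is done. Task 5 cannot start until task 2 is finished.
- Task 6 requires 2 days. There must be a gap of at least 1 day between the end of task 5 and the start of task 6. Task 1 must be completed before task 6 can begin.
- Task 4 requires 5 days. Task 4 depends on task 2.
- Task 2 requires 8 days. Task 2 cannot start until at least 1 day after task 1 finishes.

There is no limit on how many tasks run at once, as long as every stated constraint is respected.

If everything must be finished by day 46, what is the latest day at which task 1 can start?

To finish by day 46, task 6 (duration 2) must start no later than day 44.
Task 5 has to be done before task 6 (must start by day 44, minus 1-day gap → day 43). That means finishing by day 43, i.e. starting by 43 − 12 = day 31.
Task 4 feeds into task 5 (must start by day 31, minus 2-day gap → day 29); so task 4 must finish by day 29 and therefore start by day 24.
Task 2 feeds task 4 (must start by day 24); task 5 (must start by day 31). Taking the minimum, task 2 must finish by day 24 and start by 24 − 8 = day 16.
For task 1: task 2 (must start by day 16, minus 1-day gap → day 15); task 6 (must start by day 44). The most restrictive is day 15; with an 8-day duration, task 1 must start by day 7.

7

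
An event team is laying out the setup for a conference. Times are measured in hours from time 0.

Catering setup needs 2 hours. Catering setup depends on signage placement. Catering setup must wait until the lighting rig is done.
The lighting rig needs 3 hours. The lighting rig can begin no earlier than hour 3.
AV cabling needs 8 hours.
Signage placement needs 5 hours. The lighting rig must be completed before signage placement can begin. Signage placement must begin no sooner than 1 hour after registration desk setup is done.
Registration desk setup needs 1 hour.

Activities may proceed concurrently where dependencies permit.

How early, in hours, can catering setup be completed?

Registration desk setup can start immediately at hour 0; it finishes at hour 1.
The lighting rig waits on its own release at hour 3, so it starts at hour 3 and finishes at 3 + 3 = hour 6.
Signage placement has to wait for the lighting rig (finishes hour 6); registration desk setup (finishes hour 1, plus 1-hour gap → hour 2). The latest of these is hour 6, so signage placement runs hour 6 to 6 + 5 = hour 11.
Catering setup needs all of signage placement (finishes hour 11); the lighting rig (finishes hour 6). That puts its earliest start at hour 11; it finishes at 11 + 2 = hour 13.

13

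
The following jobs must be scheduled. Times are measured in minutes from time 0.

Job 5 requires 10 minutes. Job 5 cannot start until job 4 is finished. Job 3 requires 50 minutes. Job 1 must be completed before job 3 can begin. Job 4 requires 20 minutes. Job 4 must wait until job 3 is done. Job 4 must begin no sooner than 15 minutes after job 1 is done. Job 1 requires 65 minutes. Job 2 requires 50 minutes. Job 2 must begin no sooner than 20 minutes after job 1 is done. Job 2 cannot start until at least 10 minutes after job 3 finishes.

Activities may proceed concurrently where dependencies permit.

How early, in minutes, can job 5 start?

Job 1 can start immediately at minute 0; it finishes at minute 65.
Job 3 waits on job 1 (finishes minute 65), so it starts at minute 65 and finishes at 65 + 50 = minute 115.
Job 4 needs all of job 3 (finishes minute 115); job 1 (finishes minute 65, plus 15-minute gap → minute 80). That puts its earliest start at minute 115; it finishes at 115 + 20 = minute 135.
Job 5 waits on job 4 (finishes minute 135), so the earliest it can start is minute 135.

135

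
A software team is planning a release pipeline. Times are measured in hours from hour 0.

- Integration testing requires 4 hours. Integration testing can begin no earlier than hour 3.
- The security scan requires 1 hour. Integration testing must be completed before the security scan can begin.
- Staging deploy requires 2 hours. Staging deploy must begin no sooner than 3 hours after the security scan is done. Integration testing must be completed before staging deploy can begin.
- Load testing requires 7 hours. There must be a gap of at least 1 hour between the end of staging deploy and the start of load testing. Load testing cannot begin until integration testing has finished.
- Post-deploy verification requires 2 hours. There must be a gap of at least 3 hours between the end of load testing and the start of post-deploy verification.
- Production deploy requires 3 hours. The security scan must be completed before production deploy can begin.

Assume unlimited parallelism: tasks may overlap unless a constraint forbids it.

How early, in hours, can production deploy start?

8

Integration testing cannot begin until its own release at hour 3. It runs from hour 3 to 3 + 4 = hour 7.
The security scan cannot begin until integration testing (finishes hour 7). It runs from hour 7 to 7 + 1 = hour 8.
Production deploy waits on the security scan (finishes hour 8), so the earliest it can start is hour 8.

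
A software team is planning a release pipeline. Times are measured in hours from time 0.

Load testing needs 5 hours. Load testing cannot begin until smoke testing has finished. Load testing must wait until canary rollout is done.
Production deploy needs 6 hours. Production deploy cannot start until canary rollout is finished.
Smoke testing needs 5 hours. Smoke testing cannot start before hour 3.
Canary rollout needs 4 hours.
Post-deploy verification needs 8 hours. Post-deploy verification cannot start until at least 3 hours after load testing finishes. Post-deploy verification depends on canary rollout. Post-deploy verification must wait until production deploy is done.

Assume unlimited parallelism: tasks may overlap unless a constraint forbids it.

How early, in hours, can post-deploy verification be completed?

24

Nothing blocks canary rollout, so it runs from hour 0 to hour 4.
Production deploy waits on canary rollout (finishes hour 4), so it starts at hour 4 and finishes at 4 + 6 = hour 10.
Smoke testing waits on its own release at hour 3, so it starts at hour 3 and finishes at 3 + 5 = hour 8.
Load testing needs all of smoke testing (finishes hour 8); canary rollout (finishes hour 4). That puts its earliest start at hour 8; it finishes at 8 + 5 = hour 13.
Post-deploy verification has to wait for load testing (finishes hour 13, plus 3-hour gap → hour 16); canary rollout (finishes hour 4); production deploy (finishes hour 10). The latest of these is hour 16, so post-deploy verification runs hour 16 to 16 + 8 = hour 24.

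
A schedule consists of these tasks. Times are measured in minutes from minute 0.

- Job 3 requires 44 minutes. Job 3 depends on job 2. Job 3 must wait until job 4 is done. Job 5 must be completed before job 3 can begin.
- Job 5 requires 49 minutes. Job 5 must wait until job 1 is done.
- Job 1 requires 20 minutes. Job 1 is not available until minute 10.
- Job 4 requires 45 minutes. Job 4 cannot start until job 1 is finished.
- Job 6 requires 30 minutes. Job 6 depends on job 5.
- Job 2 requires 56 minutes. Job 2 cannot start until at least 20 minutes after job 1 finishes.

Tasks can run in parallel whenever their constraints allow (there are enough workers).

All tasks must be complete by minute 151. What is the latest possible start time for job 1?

To finish by minute 151, job 3 (duration 44) must start no later than minute 107.
Since job 3 (must start by minute 107) depends on it, job 2 must finish by minute 107. Backing off its 56-minute duration gives a latest start of minute 51.
Job 4 must finish before job 3 (must start by minute 107). With a 45-minute duration, job 4 must start by 107 − 45 = minute 62.
Job 6 has no dependents, so it just needs to finish by minute 151. Starting by 151 − 30 = minute 121 achieves that.
Job 5 must finish in time for job 3 (must start by minute 107); job 6 (must start by minute 121). The tightest is minute 107, so job 5 must start by 107 − 49 = minute 58.
Job 1 must finish in time for job 2 (must start by minute 51, minus 20-minute gap → minute 31); job 4 (must start by minute 62); job 5 (must start by minute 58). The tightest is minute 31, so job 1 must start by 31 − 20 = minute 11.

11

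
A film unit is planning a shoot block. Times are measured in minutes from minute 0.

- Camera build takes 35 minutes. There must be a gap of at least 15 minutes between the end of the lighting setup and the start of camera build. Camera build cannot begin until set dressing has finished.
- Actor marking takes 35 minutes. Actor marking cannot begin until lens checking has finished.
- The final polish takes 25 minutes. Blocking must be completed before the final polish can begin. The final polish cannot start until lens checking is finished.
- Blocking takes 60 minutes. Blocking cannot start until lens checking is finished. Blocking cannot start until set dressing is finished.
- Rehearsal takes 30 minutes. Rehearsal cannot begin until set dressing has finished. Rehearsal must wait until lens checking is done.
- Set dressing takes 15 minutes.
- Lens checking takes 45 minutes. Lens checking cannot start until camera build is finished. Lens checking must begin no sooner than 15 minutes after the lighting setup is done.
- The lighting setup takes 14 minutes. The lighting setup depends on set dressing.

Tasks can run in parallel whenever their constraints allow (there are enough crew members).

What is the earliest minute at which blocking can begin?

Set dressing can start immediately at minute 0; it finishes at minute 15.
The lighting setup waits on set dressing (finishes minute 15), so it starts at minute 15 and finishes at 15 + 14 = minute 29.
For camera build: the lighting setup (finishes minute 29, plus 15-minute gap → minute 44); set dressing (finishes minute 15). Taking the maximum gives a start of minute 44, and it finishes at 44 + 35 = minute 79.
Lens checking has to wait for camera build (finishes minute 79); the lighting setup (finishes minute 29, plus 15-minute gap → minute 44). The latest of these is minute 79, so lens checking runs minute 79 to 79 + 45 = minute 124.
Blocking waits on lens checking (finishes minute 124); set dressing (finishes minute 15). The latest of these is minute 124, which is the earliest blocking can start.

124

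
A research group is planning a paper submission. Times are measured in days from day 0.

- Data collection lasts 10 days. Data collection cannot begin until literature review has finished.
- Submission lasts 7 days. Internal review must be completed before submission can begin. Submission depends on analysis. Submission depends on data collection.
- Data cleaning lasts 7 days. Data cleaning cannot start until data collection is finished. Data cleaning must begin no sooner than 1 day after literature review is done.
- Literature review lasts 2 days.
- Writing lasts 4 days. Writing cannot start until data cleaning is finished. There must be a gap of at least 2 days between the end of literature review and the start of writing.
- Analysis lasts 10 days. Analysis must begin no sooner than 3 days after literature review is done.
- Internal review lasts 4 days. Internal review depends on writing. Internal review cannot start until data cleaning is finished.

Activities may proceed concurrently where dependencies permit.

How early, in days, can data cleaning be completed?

Literature review has no prerequisites, so it starts at day 0 and finishes at day 2.
After literature review (finishes day 2), data collection can start at day 2 and finishes at day 12.
Data cleaning needs all of data collection (finishes day 12); literature review (finishes day 2, plus 1-day gap → day 3). That puts its earliest start at day 12; it finishes at 12 + 7 = day 19.

19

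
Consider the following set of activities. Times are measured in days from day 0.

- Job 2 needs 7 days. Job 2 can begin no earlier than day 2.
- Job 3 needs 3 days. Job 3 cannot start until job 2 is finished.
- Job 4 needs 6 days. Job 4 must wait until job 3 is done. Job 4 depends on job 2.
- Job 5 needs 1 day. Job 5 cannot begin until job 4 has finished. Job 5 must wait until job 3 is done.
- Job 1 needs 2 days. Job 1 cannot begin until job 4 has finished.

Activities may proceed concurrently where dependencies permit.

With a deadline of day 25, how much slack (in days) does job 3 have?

Job 2 cannot begin until its own release at day 2. It runs from day 2 to 2 + 7 = day 9.
Job 3 cannot begin until job 2 (finishes day 9). It runs from day 9 to 9 + 3 = day 12.

Working backward from the deadline:
Job 1 must finish by day 25; it takes 2 days, so it must start by 25 − 2 = day 23.
Job 5 must finish by day 25; it takes 1 day, so it must start by 25 − 1 = day 24.
For job 4: job 1 (must start by day 23); job 5 (must start by day 24). The most restrictive is day 23; with a 6-day duration, job 4 must start by day 17.
Job 3 has several dependents: job 4 (must start by day 17); job 5 (must start by day 24). The earliest of those limits is day 17, so job 3 must start by 17 − 3 = day 14.
So job 3 can start as early as day 9 and as late as day 14, giving 14 − 9 = 5 days of slack.

5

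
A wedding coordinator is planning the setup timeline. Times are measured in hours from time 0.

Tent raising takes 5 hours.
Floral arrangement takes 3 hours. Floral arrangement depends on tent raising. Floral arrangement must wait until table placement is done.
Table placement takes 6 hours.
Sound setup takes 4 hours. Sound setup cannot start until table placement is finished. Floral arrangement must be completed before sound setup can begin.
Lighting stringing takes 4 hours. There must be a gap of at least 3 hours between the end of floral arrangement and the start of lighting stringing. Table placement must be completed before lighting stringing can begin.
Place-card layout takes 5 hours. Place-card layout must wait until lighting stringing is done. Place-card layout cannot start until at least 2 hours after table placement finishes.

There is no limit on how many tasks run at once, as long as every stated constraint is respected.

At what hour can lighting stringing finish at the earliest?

16

Nothing blocks table placement, so it runs from hour 0 to hour 6.
Tent raising can start immediately at hour 0; it finishes at hour 5.
Floral arrangement cannot start until tent raising (finishes hour 5); table placement (finishes hour 6). The controlling bound is hour 6, so floral arrangement finishes at 6 + 3 = hour 9.
For lighting stringing: floral arrangement (finishes hour 9, plus 3-hour gap → hour 12); table placement (finishes hour 6). Taking the maximum gives a start of hour 12, and it finishes at 12 + 4 = hour 16.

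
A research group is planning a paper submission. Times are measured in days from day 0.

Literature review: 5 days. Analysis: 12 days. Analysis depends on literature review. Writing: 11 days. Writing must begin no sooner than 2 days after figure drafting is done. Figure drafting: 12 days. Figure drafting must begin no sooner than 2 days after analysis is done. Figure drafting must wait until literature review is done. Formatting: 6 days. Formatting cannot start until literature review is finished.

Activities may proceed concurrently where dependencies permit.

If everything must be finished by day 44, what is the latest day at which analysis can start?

5

To finish by day 44, writing (duration 11) must start no later than day 33.
Since writing (must start by day 33, minus 2-day gap → day 31) depends on it, figure drafting must finish by day 31. Backing off its 12-day duration gives a latest start of day 19.
Analysis must finish before figure drafting (must start by day 19, minus 2-day gap → day 17). With a 12-day duration, analysis must start by 17 − 12 = day 5.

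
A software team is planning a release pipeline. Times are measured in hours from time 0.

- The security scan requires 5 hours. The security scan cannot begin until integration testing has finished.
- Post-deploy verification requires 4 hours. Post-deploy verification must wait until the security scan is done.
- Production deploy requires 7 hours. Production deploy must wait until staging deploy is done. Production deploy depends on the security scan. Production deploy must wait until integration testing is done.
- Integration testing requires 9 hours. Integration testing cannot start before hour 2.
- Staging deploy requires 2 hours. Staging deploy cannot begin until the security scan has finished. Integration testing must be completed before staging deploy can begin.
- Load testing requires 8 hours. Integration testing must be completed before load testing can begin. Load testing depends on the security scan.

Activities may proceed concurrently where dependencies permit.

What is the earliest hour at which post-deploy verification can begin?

After its own release at hour 2, integration testing can start at hour 2 and finishes at hour 11.
The security scan waits on integration testing (finishes hour 11), so it starts at hour 11 and finishes at 11 + 5 = hour 16.
Post-deploy verification waits on the security scan (finishes hour 16), so the earliest it can start is hour 16.

16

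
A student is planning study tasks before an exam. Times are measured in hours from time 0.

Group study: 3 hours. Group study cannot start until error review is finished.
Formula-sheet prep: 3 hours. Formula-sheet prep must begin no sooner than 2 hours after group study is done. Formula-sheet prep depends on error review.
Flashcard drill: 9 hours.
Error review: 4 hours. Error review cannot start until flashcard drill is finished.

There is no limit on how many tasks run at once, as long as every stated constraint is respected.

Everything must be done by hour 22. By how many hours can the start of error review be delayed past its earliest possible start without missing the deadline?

1

Flashcard drill can start immediately at hour 0; it finishes at hour 9.
Error review waits on flashcard drill (finishes hour 9), so it starts at hour 9 and finishes at 9 + 4 = hour 13.

Working backward from the deadline:
Formula-sheet prep has no dependents, so it just needs to finish by hour 22. Starting by 22 − 3 = hour 19 achieves that.
Since formula-sheet prep (must start by hour 19, minus 2-hour gap → hour 17) depends on it, group study must finish by hour 17. Backing off its 3-hour duration gives a latest start of hour 14.
Error review has several dependents: group study (must start by hour 14); formula-sheet prep (must start by hour 19). The earliest of those limits is hour 14, so error review must start by 14 − 4 = hour 10.
So error review can start as early as hour 9 and as late as hour 10, giving 10 − 9 = 1 hour of slack.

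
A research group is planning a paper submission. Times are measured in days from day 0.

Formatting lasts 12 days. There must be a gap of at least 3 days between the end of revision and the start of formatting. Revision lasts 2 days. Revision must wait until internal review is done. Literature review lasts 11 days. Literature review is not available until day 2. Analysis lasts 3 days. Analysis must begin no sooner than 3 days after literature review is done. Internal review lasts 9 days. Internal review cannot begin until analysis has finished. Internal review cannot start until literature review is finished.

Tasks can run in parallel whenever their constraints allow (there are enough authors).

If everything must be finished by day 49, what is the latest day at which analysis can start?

20

Nothing follows formatting; the deadline of day 49 is its only limit. It must start by 49 − 12 = day 37.
Revision must finish before formatting (must start by day 37, minus 3-day gap → day 34). With a 2-day duration, revision must start by 34 − 2 = day 32.
Internal review has to be done before revision (must start by day 32). That means finishing by day 32, i.e. starting by 32 − 9 = day 23.
Since internal review (must start by day 23) depends on it, analysis must finish by day 23. Backing off its 3-day duration gives a latest start of day 20.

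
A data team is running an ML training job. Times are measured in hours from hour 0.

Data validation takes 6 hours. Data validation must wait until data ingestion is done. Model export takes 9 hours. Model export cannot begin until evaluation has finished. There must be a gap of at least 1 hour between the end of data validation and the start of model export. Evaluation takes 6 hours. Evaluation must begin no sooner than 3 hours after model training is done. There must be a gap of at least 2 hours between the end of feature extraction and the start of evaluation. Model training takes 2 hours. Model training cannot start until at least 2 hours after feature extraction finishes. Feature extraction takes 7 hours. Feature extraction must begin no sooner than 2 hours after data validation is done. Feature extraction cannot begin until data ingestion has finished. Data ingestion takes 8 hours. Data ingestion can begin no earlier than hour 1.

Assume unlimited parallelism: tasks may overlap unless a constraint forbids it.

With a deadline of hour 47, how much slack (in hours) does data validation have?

Data ingestion cannot begin until its own release at hour 1. It runs from hour 1 to 1 + 8 = hour 9.
Data validation cannot begin until data ingestion (finishes hour 9). It runs from hour 9 to 9 + 6 = hour 15.

Working backward from the deadline:
Model export has no dependents, so it just needs to finish by hour 47. Starting by 47 − 9 = hour 38 achieves that.
Evaluation must finish before model export (must start by hour 38). With a 6-hour duration, evaluation must start by 38 − 6 = hour 32.
Model training feeds into evaluation (must start by hour 32, minus 3-hour gap → hour 29); so model training must finish by hour 29 and therefore start by hour 27.
Feature extraction must finish in time for model training (must start by hour 27, minus 2-hour gap → hour 25); evaluation (must start by hour 32, minus 2-hour gap → hour 30). The tightest is hour 25, so feature extraction must start by 25 − 7 = hour 18.
For data validation: feature extraction (must start by hour 18, minus 2-hour gap → hour 16); model export (must start by hour 38, minus 1-hour gap → hour 37). The most restrictive is hour 16; with a 6-hour duration, data validation must start by hour 10.
So data validation can start as early as hour 9 and as late as hour 10, giving 10 − 9 = 1 hour of slack.

1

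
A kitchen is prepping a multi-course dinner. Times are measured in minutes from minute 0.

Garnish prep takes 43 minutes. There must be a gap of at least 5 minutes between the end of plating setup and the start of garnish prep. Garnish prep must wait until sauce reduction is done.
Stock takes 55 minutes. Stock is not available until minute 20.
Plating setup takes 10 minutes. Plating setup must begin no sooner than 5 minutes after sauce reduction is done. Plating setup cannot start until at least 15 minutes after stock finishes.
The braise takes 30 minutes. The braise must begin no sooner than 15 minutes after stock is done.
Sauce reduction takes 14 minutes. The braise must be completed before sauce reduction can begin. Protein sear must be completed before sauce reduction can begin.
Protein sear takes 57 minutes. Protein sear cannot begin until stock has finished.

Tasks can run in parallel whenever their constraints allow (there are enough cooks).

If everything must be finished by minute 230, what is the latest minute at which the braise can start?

123

Garnish prep has no dependents, so it just needs to finish by minute 230. Starting by 230 − 43 = minute 187 achieves that.
Plating setup has to be done before garnish prep (must start by minute 187, minus 5-minute gap → minute 182). That means finishing by minute 182, i.e. starting by 182 − 10 = minute 172.
Sauce reduction feeds plating setup (must start by minute 172, minus 5-minute gap → minute 167); garnish prep (must start by minute 187). Taking the minimum, sauce reduction must finish by minute 167 and start by 167 − 14 = minute 153.
Since sauce reduction (must start by minute 153) depends on it, the braise must finish by minute 153. Backing off its 30-minute duration gives a latest start of minute 123.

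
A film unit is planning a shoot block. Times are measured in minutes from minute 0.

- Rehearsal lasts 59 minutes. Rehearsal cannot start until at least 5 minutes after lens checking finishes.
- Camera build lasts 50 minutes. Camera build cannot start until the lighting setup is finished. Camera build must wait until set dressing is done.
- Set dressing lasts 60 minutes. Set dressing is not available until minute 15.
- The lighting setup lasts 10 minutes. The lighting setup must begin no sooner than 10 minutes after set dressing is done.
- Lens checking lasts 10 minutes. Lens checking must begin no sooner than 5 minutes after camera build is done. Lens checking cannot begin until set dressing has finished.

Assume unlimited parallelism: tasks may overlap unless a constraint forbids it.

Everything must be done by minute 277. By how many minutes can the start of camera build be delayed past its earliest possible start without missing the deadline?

Set dressing waits on its own release at minute 15, so it starts at minute 15 and finishes at 15 + 60 = minute 75.
After set dressing (finishes minute 75, plus 10-minute gap → minute 85), the lighting setup can start at minute 85 and finishes at minute 95.
For camera build: the lighting setup (finishes minute 95); set dressing (finishes minute 75). Taking the maximum gives a start of minute 95, and it finishes at 95 + 50 = minute 145.

Working backward from the deadline:
Nothing follows rehearsal; the deadline of minute 277 is its only limit. It must start by 277 − 59 = minute 218.
Lens checking has to be done before rehearsal (must start by minute 218, minus 5-minute gap → minute 213). That means finishing by minute 213, i.e. starting by 213 − 10 = minute 203.
Camera build has to be done before lens checking (must start by minute 203, minus 5-minute gap → minute 198). That means finishing by minute 198, i.e. starting by 198 − 50 = minute 148.
So camera build can start as early as minute 95 and as late as minute 148, giving 148 − 95 = 53 minutes of slack.

53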